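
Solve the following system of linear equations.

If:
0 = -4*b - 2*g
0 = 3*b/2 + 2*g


Then:
b = 0
g = 0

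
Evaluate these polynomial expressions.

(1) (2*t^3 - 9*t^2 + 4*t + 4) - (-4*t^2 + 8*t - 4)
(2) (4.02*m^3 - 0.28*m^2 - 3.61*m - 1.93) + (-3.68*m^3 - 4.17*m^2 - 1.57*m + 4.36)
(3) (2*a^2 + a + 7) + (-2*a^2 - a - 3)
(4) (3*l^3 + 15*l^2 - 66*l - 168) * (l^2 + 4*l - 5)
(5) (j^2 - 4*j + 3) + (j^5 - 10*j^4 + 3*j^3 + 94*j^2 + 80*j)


(1) = 2*t^3 - 5*t^2 - 4*t + 8
(2) = 0.34*m^3 - 4.45*m^2 - 5.18*m + 2.43
(3) = 4
(4) = 3*l^5 + 27*l^4 - 21*l^3 - 507*l^2 - 342*l + 840
(5) = j^5 - 10*j^4 + 3*j^3 + 95*j^2 + 76*j + 3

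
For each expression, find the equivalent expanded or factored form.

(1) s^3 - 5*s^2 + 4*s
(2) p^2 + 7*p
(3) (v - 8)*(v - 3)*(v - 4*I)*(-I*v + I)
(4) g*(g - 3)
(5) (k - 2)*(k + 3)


(1) = s*(s - 4)*(s - 1)
(2) = p*(p + 7)
(3) = -I*v^4 - 4*v^3 + 12*I*v^3 + 48*v^2 - 35*I*v^2 - 140*v + 24*I*v + 96
(4) = g^2 - 3*g
(5) = k^2 + k - 6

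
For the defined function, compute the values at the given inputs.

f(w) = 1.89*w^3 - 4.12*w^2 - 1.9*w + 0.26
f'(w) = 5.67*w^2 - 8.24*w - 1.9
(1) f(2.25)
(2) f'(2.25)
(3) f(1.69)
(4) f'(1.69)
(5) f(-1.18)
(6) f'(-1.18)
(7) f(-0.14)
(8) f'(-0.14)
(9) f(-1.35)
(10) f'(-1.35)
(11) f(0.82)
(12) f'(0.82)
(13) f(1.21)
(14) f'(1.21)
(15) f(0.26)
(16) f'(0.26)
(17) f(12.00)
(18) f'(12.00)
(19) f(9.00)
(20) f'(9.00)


(1) = -3.34
(2) = 8.26
(3) = -5.60
(4) = 0.37
(5) = -6.34
(6) = 15.72
(7) = 0.44
(8) = -0.64
(9) = -9.33
(10) = 19.56
(11) = -3.03
(12) = -4.84
(13) = -4.72
(14) = -3.57
(15) = -0.48
(16) = -3.66
(17) = 2650.10
(18) = 715.70
(19) = 1027.25
(20) = 383.21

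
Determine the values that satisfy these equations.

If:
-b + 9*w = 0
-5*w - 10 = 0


Then:
b = -18
w = -2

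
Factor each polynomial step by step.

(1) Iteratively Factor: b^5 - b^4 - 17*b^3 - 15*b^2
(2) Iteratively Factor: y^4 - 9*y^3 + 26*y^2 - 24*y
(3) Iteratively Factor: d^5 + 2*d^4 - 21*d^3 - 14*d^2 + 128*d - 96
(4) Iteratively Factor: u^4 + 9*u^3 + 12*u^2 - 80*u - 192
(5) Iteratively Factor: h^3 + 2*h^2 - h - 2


(1) = (b)*(b^4 - b^3 - 17*b^2 - 15*b) = b*(b + 3)*(b^3 - 4*b^2 - 5*b) = b^2*(b + 3)*(b^2 - 4*b - 5) = b^2*(b - 5)*(b + 3)*(b + 1)
(2) = (y - 2)*(y^3 - 7*y^2 + 12*y) = (y - 4)*(y - 2)*(y^2 - 3*y) = y*(y - 4)*(y - 2)*(y - 3)
(3) = (d - 1)*(d^4 + 3*d^3 - 18*d^2 - 32*d + 96) = (d - 2)*(d - 1)*(d^3 + 5*d^2 - 8*d - 48) = (d - 2)*(d - 1)*(d + 4)*(d^2 + d - 12) = (d - 2)*(d - 1)*(d + 4)^2*(d - 3)
(4) = (u - 3)*(u^3 + 12*u^2 + 48*u + 64) = (u - 3)*(u + 4)*(u^2 + 8*u + 16) = (u - 3)*(u + 4)^2*(u + 4)
(5) = (h + 2)*(h^2 - 1) = (h + 1)*(h + 2)*(h - 1)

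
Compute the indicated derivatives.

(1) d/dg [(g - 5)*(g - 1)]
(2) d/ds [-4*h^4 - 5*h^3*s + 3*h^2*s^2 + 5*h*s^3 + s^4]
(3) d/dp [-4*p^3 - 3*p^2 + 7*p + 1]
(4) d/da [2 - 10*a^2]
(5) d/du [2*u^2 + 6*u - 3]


(1) = 2*g - 6
(2) = -5*h^3 + 6*h^2*s + 15*h*s^2 + 4*s^3
(3) = -12*p^2 - 6*p + 7
(4) = -20*a
(5) = 4*u + 6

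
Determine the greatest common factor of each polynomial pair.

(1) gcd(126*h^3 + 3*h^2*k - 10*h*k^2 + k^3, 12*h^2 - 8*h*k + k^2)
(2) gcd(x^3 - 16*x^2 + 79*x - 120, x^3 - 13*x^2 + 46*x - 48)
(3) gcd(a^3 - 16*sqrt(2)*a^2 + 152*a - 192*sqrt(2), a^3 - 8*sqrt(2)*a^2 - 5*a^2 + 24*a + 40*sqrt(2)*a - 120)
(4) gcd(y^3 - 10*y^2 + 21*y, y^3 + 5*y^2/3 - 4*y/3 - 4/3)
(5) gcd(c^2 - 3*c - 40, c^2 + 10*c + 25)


(1) = 6*h - k
(2) = gcd((x - 8)*(x - 5)*(x - 3), (x - 8)*(x - 3)*(x - 2)) = x^2 - 11*x + 24
(3) = gcd((a - 8*sqrt(2))*(a - 6*sqrt(2))*(a - 2*sqrt(2)), (a - 5)*(a - 6*sqrt(2))*(a - 2*sqrt(2))) = a^2 - 8*sqrt(2)*a + 24
(4) = gcd(y*(y - 7)*(y - 3), (y - 1)*(y + 2/3)*(y + 2)) = 1
(5) = c + 5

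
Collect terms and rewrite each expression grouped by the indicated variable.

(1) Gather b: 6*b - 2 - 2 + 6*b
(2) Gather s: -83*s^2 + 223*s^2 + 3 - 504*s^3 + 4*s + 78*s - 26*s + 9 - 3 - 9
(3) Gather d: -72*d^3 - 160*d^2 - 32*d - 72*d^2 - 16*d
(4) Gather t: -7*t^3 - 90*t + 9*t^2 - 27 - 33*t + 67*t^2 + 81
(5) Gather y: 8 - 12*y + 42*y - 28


(1) = 12*b - 4
(2) = -504*s^3 + 140*s^2 + 56*s
(3) = -72*d^3 - 232*d^2 - 48*d
(4) = -7*t^3 + 76*t^2 - 123*t + 54
(5) = 30*y - 20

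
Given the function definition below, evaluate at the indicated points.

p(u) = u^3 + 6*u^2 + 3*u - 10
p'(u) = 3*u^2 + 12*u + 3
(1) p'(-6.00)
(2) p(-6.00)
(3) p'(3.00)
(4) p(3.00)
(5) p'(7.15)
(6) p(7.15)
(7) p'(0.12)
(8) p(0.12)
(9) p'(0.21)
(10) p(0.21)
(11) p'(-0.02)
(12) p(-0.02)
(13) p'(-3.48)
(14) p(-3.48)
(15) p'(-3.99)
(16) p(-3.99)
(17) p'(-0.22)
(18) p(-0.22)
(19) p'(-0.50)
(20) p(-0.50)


(1) = 39.00
(2) = -28.00
(3) = 66.00
(4) = 80.00
(5) = 242.17
(6) = 683.71
(7) = 4.48
(8) = -9.55
(9) = 5.65
(10) = -9.10
(11) = 2.76
(12) = -10.06
(13) = -2.43
(14) = 10.08
(15) = 2.88
(16) = 10.03
(17) = 0.51
(18) = -10.38
(19) = -2.25
(20) = -10.12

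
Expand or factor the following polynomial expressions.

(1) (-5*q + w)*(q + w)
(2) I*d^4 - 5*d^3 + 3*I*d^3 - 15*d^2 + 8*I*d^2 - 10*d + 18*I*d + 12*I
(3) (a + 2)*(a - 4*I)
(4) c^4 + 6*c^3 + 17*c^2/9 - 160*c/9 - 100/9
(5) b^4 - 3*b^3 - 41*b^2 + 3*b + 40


(1) = -5*q^2 - 4*q*w + w^2
(2) = (d + 1)*(d + 2)*(d + 6*I)*(I*d + 1)
(3) = a^2 + 2*a - 4*I*a - 8*I
(4) = (c - 5/3)*(c + 2/3)*(c + 2)*(c + 5)
(5) = (b - 8)*(b - 1)*(b + 1)*(b + 5)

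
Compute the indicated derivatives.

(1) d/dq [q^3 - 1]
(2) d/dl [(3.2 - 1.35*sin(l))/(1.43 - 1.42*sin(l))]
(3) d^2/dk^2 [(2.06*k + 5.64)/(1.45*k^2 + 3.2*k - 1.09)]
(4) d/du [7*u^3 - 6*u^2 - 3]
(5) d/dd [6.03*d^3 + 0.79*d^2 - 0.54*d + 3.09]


(1) = 3*q^2
(2) = 2.6135*cos(l)/(1.42*sin(l) - 1.43)^2
(3) = ((2.06*k + 5.64)*(2.9*k + 3.2)*(5.8*k + 6.4) - (17.922*k + 29.54)*(1.45*k^2 + 3.2*k - 1.09))/(1.45*k^2 + 3.2*k - 1.09)^3
(4) = 3*u*(7*u - 4)
(5) = 18.09*d^2 + 1.58*d - 0.54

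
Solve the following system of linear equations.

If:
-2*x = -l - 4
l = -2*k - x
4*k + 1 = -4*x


Then:
k = -19/4
l = 5
x = 9/2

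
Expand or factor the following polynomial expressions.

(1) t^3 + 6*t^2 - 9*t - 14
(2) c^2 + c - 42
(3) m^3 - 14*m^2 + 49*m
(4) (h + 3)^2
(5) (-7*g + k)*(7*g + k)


(1) = (t - 2)*(t + 1)*(t + 7)
(2) = (c - 6)*(c + 7)
(3) = m*(m - 7)^2
(4) = h^2 + 6*h + 9
(5) = -49*g^2 + k^2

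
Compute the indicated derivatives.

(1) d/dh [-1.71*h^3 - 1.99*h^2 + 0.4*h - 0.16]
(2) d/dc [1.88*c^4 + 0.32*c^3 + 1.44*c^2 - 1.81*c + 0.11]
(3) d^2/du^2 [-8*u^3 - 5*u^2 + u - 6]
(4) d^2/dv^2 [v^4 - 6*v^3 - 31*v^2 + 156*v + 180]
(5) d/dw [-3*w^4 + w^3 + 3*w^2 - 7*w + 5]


(1) = -5.13*h^2 - 3.98*h + 0.4
(2) = 7.52*c^3 + 0.96*c^2 + 2.88*c - 1.81
(3) = -48*u - 10
(4) = 12*v^2 - 36*v - 62
(5) = -12*w^3 + 3*w^2 + 6*w - 7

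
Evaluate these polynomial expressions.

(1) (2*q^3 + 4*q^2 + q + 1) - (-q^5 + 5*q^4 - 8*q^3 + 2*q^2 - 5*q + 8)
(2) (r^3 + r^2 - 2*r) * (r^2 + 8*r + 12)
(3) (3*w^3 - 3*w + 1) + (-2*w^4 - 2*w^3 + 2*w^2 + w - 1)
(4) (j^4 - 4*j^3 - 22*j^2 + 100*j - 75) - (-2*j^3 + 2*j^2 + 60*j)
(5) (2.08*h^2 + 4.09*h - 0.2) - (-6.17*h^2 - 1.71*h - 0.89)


(1) = q^5 - 5*q^4 + 10*q^3 + 2*q^2 + 6*q - 7
(2) = r^5 + 9*r^4 + 18*r^3 - 4*r^2 - 24*r
(3) = -2*w^4 + w^3 + 2*w^2 - 2*w
(4) = j^4 - 2*j^3 - 24*j^2 + 40*j - 75
(5) = 8.25*h^2 + 5.8*h + 0.69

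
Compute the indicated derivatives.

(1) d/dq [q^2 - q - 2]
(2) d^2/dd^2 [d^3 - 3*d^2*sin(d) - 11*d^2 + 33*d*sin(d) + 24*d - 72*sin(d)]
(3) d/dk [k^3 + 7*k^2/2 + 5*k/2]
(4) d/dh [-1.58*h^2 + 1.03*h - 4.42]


(1) = 2*q - 1
(2) = 3*d^2*sin(d) - 33*d*sin(d) - 12*d*cos(d) + 6*d + 66*sqrt(2)*sin(d + pi/4) - 22
(3) = 3*k^2 + 7*k + 5/2
(4) = 1.03 - 3.16*h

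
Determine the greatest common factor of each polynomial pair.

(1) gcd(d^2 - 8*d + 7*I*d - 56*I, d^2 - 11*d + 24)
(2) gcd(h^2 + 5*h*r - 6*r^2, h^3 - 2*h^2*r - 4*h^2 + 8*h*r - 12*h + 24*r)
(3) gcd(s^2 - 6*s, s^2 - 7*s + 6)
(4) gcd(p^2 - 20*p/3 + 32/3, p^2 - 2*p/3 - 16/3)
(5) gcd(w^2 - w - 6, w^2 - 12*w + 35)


(1) = d - 8
(2) = gcd((h - r)*(h + 6*r), (h - 6)*(h + 2)*(h - 2*r)) = 1
(3) = s - 6
(4) = p - 8/3
(5) = 1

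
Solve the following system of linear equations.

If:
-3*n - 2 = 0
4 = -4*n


Then:
No Solution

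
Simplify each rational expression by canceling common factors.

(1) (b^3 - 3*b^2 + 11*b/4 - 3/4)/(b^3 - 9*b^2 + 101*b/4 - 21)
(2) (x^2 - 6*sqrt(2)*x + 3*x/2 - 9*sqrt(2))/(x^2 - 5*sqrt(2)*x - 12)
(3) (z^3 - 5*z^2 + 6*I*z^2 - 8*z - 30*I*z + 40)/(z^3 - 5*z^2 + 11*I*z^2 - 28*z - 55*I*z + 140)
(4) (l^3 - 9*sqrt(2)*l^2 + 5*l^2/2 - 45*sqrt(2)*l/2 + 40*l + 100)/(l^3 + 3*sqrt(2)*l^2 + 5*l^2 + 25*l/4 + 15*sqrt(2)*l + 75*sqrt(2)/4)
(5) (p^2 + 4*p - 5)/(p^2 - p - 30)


(1) = (2*b^2 - 3*b + 1)/(2*b^2 - 15*b + 28)
(2) = (2*x + 3)/(2*x + 2*sqrt(2))
(3) = (z + 2*I)/(z + 7*I)
(4) = (8*l^2 - 72*sqrt(2)*l + 320)/(8*l^2 + l*(20 + 24*sqrt(2)) + 60*sqrt(2))
(5) = (p - 1)/(p - 6)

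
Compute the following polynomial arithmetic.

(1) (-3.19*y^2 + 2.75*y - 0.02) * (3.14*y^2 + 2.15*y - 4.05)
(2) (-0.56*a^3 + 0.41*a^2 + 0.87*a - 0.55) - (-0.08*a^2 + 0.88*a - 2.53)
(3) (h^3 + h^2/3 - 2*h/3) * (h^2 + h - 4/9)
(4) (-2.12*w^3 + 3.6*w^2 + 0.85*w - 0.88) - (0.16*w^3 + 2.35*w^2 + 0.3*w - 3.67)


(1) = -10.0166*y^4 + 1.7765*y^3 + 18.7692*y^2 - 11.1805*y + 0.081
(2) = -0.56*a^3 + 0.49*a^2 - 0.01*a + 1.98
(3) = h^5 + 4*h^4/3 - 7*h^3/9 - 22*h^2/27 + 8*h/27
(4) = -2.28*w^3 + 1.25*w^2 + 0.55*w + 2.79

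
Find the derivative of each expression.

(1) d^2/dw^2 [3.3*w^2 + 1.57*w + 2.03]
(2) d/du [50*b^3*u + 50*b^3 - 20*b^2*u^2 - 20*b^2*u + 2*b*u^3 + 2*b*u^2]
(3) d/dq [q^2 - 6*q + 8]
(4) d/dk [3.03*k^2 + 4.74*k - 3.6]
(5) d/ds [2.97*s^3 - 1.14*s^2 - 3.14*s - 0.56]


(1) = 6.60000000000000
(2) = 2*b*(25*b^2 - 20*b*u - 10*b + 3*u^2 + 2*u)
(3) = 2*q - 6
(4) = 6.06*k + 4.74
(5) = 8.91*s^2 - 2.28*s - 3.14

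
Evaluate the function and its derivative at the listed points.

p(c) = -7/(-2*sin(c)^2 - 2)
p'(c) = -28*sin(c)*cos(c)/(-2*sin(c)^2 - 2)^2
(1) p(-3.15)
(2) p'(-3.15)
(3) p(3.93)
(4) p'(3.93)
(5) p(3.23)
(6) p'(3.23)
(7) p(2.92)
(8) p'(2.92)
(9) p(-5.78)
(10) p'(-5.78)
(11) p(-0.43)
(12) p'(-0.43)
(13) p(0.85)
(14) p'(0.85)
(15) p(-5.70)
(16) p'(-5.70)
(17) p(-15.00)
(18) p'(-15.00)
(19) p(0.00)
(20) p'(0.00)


(1) = 3.50
(2) = 0.06
(3) = 2.33
(4) = -1.55
(5) = 3.47
(6) = -0.61
(7) = 3.34
(8) = 1.37
(9) = 2.84
(10) = -1.95
(11) = 2.98
(12) = 1.93
(13) = 2.24
(14) = -1.42
(15) = 2.69
(16) = -1.89
(17) = 2.46
(18) = -1.71
(19) = 3.50
(20) = 0.00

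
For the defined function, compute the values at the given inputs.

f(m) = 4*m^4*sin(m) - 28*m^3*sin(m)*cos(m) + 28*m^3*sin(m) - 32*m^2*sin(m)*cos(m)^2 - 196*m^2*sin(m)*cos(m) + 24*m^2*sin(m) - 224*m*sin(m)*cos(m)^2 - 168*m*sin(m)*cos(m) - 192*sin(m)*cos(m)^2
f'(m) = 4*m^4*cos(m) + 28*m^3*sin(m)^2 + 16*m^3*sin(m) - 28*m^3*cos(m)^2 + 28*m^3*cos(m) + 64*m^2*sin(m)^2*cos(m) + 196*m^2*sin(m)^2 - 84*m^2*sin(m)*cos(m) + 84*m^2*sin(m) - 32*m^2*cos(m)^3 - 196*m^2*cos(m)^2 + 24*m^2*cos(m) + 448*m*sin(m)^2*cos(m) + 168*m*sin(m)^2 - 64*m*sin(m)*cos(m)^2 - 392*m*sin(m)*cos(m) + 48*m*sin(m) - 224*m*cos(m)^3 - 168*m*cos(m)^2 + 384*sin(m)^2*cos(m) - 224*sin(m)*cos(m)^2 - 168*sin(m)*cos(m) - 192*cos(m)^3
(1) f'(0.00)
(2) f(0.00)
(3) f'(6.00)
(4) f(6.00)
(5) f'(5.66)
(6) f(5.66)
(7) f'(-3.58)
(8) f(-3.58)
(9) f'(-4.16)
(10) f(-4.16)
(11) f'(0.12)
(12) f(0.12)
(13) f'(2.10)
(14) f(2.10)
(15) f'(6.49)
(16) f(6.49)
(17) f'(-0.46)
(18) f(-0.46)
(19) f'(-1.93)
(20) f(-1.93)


(1) = -192.00
(2) = 0.00
(3) = -2517.76
(4) = 1098.68
(5) = 3411.28
(6) = 981.09
(7) = -180.42
(8) = 174.21
(9) = 722.93
(10) = 3.50
(11) = -282.58
(12) = -28.57
(13) = 1048.32
(14) = 849.00
(15) = -2393.22
(16) = -768.74
(17) = 64.67
(18) = 17.67
(19) = 247.03
(20) = -28.53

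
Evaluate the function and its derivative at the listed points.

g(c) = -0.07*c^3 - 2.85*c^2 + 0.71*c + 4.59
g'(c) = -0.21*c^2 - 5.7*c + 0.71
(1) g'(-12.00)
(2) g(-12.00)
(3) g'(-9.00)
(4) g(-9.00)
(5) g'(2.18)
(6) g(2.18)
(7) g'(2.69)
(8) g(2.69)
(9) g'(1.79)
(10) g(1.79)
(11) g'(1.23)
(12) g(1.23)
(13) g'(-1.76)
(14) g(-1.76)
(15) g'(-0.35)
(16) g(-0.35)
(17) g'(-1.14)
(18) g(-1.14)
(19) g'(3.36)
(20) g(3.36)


(1) = 38.87
(2) = -293.37
(3) = 35.00
(4) = -181.62
(5) = -12.71
(6) = -8.13
(7) = -16.14
(8) = -15.49
(9) = -10.17
(10) = -3.67
(11) = -6.62
(12) = 1.02
(13) = 10.09
(14) = -5.11
(15) = 2.68
(16) = 4.00
(17) = 6.94
(18) = 0.18
(19) = -20.81
(20) = -27.86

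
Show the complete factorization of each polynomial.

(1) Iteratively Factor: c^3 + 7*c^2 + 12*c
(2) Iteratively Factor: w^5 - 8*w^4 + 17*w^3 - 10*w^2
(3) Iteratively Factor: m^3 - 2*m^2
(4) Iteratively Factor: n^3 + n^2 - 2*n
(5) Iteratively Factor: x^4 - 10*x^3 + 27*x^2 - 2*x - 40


(1) = (c)*(c^2 + 7*c + 12) = c*(c + 3)*(c + 4)
(2) = (w)*(w^4 - 8*w^3 + 17*w^2 - 10*w) = w^2*(w^3 - 8*w^2 + 17*w - 10) = w^2*(w - 2)*(w^2 - 6*w + 5) = w^2*(w - 5)*(w - 2)*(w - 1)
(3) = (m - 2)*(m^2) = m*(m - 2)*(m)
(4) = (n)*(n^2 + n - 2) = n*(n + 2)*(n - 1)
(5) = (x - 5)*(x^3 - 5*x^2 + 2*x + 8) = (x - 5)*(x - 2)*(x^2 - 3*x - 4) = (x - 5)*(x - 2)*(x + 1)*(x - 4)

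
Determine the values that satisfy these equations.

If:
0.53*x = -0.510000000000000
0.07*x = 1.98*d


Then:
d = -0.03
x = -0.96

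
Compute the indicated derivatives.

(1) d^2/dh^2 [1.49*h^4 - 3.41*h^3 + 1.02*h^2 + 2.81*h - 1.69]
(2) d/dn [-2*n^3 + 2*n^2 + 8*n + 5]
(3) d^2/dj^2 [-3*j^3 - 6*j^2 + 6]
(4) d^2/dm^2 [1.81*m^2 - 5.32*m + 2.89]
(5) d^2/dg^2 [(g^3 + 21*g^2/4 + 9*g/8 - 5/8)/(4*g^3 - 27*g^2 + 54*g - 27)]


(1) = 17.88*h^2 - 20.46*h + 2.04
(2) = -6*n^2 + 4*n + 8
(3) = -18*j - 12
(4) = 3.62000000000000
(5) = 3*(512*g^4 + 1488*g^3 - 4156*g^2 + 1479*g + 1215)/(4*(64*g^7 - 912*g^6 + 5292*g^5 - 16011*g^4 + 26892*g^3 - 24786*g^2 + 11664*g - 2187))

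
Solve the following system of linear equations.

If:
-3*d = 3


Then:
d = -1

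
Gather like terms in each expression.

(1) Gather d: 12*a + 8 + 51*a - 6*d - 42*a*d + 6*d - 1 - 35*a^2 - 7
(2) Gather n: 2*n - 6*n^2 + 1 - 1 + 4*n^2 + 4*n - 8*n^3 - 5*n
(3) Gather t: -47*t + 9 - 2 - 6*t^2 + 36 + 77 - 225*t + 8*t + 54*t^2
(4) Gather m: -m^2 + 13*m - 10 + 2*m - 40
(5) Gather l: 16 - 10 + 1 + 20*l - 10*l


(1) = -35*a^2 - 42*a*d + 63*a
(2) = -8*n^3 - 2*n^2 + n
(3) = 48*t^2 - 264*t + 120
(4) = -m^2 + 15*m - 50
(5) = 10*l + 7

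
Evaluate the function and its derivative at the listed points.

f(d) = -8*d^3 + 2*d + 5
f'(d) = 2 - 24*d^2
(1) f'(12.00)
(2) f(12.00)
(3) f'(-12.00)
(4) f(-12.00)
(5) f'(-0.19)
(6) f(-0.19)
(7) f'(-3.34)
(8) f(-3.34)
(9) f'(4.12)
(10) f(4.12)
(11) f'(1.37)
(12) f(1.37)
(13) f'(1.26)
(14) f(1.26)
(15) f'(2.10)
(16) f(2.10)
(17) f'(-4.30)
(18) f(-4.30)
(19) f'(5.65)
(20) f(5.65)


(1) = -3454.00
(2) = -13795.00
(3) = -3454.00
(4) = 13805.00
(5) = 1.13
(6) = 4.67
(7) = -265.73
(8) = 296.40
(9) = -405.39
(10) = -546.24
(11) = -43.05
(12) = -12.83
(13) = -36.10
(14) = -8.48
(15) = -103.84
(16) = -64.89
(17) = -441.76
(18) = 632.46
(19) = -764.14
(20) = -1426.60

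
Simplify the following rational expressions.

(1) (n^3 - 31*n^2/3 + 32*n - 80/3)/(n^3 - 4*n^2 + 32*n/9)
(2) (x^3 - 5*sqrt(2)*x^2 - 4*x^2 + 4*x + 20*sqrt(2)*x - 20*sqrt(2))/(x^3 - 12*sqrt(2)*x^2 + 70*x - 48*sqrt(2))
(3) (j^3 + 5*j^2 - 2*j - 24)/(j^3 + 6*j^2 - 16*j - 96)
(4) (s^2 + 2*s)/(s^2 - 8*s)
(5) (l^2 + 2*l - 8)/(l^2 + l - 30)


(1) = (3*n^2 - 27*n + 60)/(3*n^2 - 8*n)
(2) = (x^3 + x^2*(-5*sqrt(2) - 4) + x*(4 + 20*sqrt(2)) - 20*sqrt(2))/(x^3 - 12*sqrt(2)*x^2 + 70*x - 48*sqrt(2))
(3) = (j^2 + j - 6)/(j^2 + 2*j - 24)
(4) = (s + 2)/(s - 8)
(5) = (l^2 + 2*l - 8)/(l^2 + l - 30)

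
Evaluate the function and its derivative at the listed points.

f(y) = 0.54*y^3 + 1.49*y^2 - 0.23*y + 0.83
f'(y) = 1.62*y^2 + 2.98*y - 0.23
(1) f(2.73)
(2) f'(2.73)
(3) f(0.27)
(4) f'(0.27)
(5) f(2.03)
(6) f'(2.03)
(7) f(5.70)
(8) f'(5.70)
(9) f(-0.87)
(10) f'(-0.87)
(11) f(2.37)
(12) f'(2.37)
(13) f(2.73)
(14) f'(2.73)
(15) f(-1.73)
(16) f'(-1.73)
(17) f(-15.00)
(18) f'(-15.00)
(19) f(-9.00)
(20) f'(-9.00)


(1) = 22.29
(2) = 19.98
(3) = 0.89
(4) = 0.69
(5) = 11.02
(6) = 12.50
(7) = 147.93
(8) = 69.39
(9) = 1.80
(10) = -1.60
(11) = 15.84
(12) = 15.93
(13) = 22.29
(14) = 19.98
(15) = 2.89
(16) = -0.54
(17) = -1482.97
(18) = 319.57
(19) = -270.07
(20) = 104.17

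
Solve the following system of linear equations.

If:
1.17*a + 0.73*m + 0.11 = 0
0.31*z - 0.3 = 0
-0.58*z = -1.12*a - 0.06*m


Then:
a = 0.56
m = -1.04
z = 0.97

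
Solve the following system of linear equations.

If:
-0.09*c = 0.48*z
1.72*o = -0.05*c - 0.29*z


Then:
c = -5.33333333333333*z
o = -0.0135658914728682*z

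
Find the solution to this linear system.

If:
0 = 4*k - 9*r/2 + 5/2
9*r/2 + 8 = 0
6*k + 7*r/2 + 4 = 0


Then:
No Solution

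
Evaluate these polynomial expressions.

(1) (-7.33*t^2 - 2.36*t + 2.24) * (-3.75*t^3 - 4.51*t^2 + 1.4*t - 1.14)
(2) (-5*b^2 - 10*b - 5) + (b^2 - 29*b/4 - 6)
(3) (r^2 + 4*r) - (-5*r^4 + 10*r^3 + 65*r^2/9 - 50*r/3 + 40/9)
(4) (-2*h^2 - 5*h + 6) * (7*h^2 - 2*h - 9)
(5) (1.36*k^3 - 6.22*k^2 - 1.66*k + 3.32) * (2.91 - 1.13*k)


(1) = 27.4875*t^5 + 41.9083*t^4 - 8.0184*t^3 - 5.0502*t^2 + 5.8264*t - 2.5536
(2) = -4*b^2 - 69*b/4 - 11
(3) = 5*r^4 - 10*r^3 - 56*r^2/9 + 62*r/3 - 40/9
(4) = -14*h^4 - 31*h^3 + 70*h^2 + 33*h - 54
(5) = -1.5368*k^4 + 10.9862*k^3 - 16.2244*k^2 - 8.5822*k + 9.6612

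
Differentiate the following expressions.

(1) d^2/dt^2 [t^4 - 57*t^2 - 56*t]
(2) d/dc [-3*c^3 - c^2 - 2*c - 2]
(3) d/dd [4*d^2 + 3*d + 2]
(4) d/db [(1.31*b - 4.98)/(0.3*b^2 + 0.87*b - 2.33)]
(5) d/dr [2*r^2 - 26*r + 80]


(1) = 12*t^2 - 114
(2) = -9*c^2 - 2*c - 2
(3) = 8*d + 3
(4) = (-0.393*b^2 + 2.988*b + 1.2803)/(0.09*b^4 + 0.522*b^3 - 0.6411*b^2 - 4.0542*b + 5.4289)
(5) = 4*r - 26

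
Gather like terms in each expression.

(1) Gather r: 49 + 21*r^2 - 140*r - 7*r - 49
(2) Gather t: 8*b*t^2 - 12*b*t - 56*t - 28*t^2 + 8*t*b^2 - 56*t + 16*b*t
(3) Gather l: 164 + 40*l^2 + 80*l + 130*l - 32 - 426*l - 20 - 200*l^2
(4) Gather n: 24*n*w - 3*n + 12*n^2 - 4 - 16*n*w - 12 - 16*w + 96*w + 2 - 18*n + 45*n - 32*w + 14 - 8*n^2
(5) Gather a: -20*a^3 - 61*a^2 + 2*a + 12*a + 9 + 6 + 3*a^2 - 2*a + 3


(1) = 21*r^2 - 147*r
(2) = t^2*(8*b - 28) + t*(8*b^2 + 4*b - 112)
(3) = -160*l^2 - 216*l + 112
(4) = 4*n^2 + n*(8*w + 24) + 48*w
(5) = -20*a^3 - 58*a^2 + 12*a + 18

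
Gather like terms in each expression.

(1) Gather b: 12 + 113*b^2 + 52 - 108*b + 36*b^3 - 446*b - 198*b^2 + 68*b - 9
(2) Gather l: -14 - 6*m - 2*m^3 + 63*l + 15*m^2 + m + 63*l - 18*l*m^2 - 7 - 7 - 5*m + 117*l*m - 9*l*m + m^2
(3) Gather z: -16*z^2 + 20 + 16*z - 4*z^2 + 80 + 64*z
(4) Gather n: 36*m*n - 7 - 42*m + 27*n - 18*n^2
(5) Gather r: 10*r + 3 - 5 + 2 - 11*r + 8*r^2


(1) = 36*b^3 - 85*b^2 - 486*b + 55
(2) = l*(-18*m^2 + 108*m + 126) - 2*m^3 + 16*m^2 - 10*m - 28
(3) = -20*z^2 + 80*z + 100
(4) = -42*m - 18*n^2 + n*(36*m + 27) - 7
(5) = 8*r^2 - r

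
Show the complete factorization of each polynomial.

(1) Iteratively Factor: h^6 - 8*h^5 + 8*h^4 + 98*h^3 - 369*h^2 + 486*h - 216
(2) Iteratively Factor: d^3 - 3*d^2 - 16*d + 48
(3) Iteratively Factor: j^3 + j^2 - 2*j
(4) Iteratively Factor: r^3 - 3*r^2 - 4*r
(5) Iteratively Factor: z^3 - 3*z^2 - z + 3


(1) = (h - 3)*(h^5 - 5*h^4 - 7*h^3 + 77*h^2 - 138*h + 72) = (h - 3)*(h - 2)*(h^4 - 3*h^3 - 13*h^2 + 51*h - 36) = (h - 3)^2*(h - 2)*(h^3 - 13*h + 12) = (h - 3)^2*(h - 2)*(h + 4)*(h^2 - 4*h + 3) = (h - 3)^3*(h - 2)*(h + 4)*(h - 1)
(2) = (d + 4)*(d^2 - 7*d + 12) = (d - 3)*(d + 4)*(d - 4)
(3) = (j)*(j^2 + j - 2) = j*(j + 2)*(j - 1)
(4) = (r + 1)*(r^2 - 4*r) = (r - 4)*(r + 1)*(r)
(5) = (z - 3)*(z^2 - 1) = (z - 3)*(z + 1)*(z - 1)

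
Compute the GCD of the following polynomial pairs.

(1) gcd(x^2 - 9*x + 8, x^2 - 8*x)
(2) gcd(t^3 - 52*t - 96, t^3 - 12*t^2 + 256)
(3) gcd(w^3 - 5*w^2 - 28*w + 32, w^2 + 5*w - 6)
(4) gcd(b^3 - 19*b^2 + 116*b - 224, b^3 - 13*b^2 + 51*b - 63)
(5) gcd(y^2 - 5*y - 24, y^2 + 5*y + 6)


(1) = x - 8
(2) = t - 8
(3) = gcd((w - 8)*(w - 1)*(w + 4), (w - 1)*(w + 6)) = w - 1
(4) = b - 7
(5) = gcd((y - 8)*(y + 3), (y + 2)*(y + 3)) = y + 3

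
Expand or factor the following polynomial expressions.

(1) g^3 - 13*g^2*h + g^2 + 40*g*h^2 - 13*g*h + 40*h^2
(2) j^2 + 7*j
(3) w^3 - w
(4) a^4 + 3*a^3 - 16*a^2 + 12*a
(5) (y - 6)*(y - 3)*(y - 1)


(1) = (g + 1)*(g - 8*h)*(g - 5*h)
(2) = j*(j + 7)
(3) = w*(w - 1)*(w + 1)
(4) = a*(a - 2)*(a - 1)*(a + 6)
(5) = y^3 - 10*y^2 + 27*y - 18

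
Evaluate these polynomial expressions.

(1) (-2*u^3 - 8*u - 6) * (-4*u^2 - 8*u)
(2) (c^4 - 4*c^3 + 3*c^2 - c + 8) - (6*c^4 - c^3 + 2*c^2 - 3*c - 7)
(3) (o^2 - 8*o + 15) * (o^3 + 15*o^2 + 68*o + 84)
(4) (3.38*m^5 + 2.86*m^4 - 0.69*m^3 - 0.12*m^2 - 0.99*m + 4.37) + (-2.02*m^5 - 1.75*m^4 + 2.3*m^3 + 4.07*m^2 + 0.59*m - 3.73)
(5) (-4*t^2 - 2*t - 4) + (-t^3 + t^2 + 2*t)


(1) = 8*u^5 + 16*u^4 + 32*u^3 + 88*u^2 + 48*u
(2) = -5*c^4 - 3*c^3 + c^2 + 2*c + 15
(3) = o^5 + 7*o^4 - 37*o^3 - 235*o^2 + 348*o + 1260
(4) = 1.36*m^5 + 1.11*m^4 + 1.61*m^3 + 3.95*m^2 - 0.4*m + 0.64
(5) = -t^3 - 3*t^2 - 4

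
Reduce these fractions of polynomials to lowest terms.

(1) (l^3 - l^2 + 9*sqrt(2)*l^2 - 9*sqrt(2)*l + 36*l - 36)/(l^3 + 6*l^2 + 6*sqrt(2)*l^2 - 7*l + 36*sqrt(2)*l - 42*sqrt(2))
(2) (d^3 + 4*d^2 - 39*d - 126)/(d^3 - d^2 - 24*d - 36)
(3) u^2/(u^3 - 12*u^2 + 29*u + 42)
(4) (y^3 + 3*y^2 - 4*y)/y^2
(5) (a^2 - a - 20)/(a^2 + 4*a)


(1) = (l + 3*sqrt(2))/(l + 7)
(2) = (d + 7)/(d + 2)
(3) = u^2/(u^3 - 12*u^2 + 29*u + 42)
(4) = (y^2 + 3*y - 4)/y
(5) = (a - 5)/a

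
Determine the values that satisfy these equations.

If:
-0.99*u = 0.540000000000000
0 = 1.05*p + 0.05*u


Then:
p = 0.03
u = -0.55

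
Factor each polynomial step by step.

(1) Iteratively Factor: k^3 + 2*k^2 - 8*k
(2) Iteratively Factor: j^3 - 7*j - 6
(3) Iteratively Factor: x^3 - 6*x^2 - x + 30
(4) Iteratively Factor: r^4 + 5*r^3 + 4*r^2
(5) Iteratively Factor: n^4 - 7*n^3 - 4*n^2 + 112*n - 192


(1) = (k - 2)*(k^2 + 4*k) = (k - 2)*(k + 4)*(k)
(2) = (j + 2)*(j^2 - 2*j - 3) = (j + 1)*(j + 2)*(j - 3)
(3) = (x - 5)*(x^2 - x - 6) = (x - 5)*(x + 2)*(x - 3)
(4) = (r + 1)*(r^3 + 4*r^2) = r*(r + 1)*(r^2 + 4*r) = r^2*(r + 1)*(r + 4)
(5) = (n - 4)*(n^3 - 3*n^2 - 16*n + 48) = (n - 4)*(n + 4)*(n^2 - 7*n + 12) = (n - 4)^2*(n + 4)*(n - 3)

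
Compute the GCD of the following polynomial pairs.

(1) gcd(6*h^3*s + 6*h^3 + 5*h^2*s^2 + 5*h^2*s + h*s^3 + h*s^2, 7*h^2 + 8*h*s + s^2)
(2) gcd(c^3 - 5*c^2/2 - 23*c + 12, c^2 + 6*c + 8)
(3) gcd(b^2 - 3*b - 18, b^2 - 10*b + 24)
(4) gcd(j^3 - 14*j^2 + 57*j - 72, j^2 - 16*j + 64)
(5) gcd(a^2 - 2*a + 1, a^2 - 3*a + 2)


(1) = gcd((2*h + s)*(3*h + s)*(h*s + h), (h + s)*(7*h + s)) = 1
(2) = c + 4
(3) = b - 6
(4) = j - 8
(5) = gcd((a - 1)^2, (a - 2)*(a - 1)) = a - 1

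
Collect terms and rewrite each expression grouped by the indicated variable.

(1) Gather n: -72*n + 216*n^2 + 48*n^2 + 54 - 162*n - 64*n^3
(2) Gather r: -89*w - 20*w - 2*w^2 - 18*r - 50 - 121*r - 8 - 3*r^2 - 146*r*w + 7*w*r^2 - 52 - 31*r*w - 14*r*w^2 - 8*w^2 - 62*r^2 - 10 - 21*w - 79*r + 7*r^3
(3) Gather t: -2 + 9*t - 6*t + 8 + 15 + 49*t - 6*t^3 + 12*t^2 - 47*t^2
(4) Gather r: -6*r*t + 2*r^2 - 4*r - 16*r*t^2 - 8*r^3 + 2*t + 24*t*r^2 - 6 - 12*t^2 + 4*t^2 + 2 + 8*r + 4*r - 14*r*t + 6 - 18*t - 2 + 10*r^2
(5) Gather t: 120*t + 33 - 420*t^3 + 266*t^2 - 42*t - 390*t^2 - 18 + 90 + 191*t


(1) = -64*n^3 + 264*n^2 - 234*n + 54
(2) = 7*r^3 + r^2*(7*w - 65) + r*(-14*w^2 - 177*w - 218) - 10*w^2 - 130*w - 120
(3) = -6*t^3 - 35*t^2 + 52*t + 21
(4) = -8*r^3 + r^2*(24*t + 12) + r*(-16*t^2 - 20*t + 8) - 8*t^2 - 16*t
(5) = -420*t^3 - 124*t^2 + 269*t + 105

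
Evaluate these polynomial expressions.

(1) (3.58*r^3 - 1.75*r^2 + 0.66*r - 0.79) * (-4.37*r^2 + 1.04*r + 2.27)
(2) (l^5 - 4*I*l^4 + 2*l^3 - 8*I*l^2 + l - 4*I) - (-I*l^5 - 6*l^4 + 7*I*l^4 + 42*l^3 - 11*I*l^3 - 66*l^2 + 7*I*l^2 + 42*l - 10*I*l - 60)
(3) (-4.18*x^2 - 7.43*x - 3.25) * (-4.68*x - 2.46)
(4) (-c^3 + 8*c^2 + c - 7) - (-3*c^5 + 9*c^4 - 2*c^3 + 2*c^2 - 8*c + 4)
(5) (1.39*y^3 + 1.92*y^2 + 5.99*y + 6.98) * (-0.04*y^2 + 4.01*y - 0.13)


(1) = -15.6446*r^5 + 11.3707*r^4 + 3.4224*r^3 + 0.1662*r^2 + 0.6766*r - 1.7933
(2) = l^5 + I*l^5 + 6*l^4 - 11*I*l^4 - 40*l^3 + 11*I*l^3 + 66*l^2 - 15*I*l^2 - 41*l + 10*I*l + 60 - 4*I
(3) = 19.5624*x^3 + 45.0552*x^2 + 33.4878*x + 7.995
(4) = 3*c^5 - 9*c^4 + c^3 + 6*c^2 + 9*c - 11
(5) = -0.0556*y^5 + 5.4971*y^4 + 7.2789*y^3 + 23.4911*y^2 + 27.2111*y - 0.9074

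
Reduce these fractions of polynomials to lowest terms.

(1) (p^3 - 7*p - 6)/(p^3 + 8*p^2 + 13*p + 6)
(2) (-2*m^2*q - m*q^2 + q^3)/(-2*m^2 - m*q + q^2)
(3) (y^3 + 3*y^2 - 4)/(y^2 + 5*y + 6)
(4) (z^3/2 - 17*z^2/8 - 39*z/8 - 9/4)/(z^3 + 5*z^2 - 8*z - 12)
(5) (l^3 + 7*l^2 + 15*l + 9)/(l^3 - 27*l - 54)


(1) = (p^2 - p - 6)/(p^2 + 7*p + 6)
(2) = q
(3) = (y^2 + y - 2)/(y + 3)
(4) = (4*z^2 - 21*z - 18)/(8*z^2 + 32*z - 96)
(5) = (l + 1)/(l - 6)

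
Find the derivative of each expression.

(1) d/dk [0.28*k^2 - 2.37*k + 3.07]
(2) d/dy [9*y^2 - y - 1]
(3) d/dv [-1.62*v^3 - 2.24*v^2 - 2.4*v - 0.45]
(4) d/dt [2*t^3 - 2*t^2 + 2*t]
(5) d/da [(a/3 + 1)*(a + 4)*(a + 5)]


(1) = 0.56*k - 2.37
(2) = 18*y - 1
(3) = -4.86*v^2 - 4.48*v - 2.4
(4) = 6*t^2 - 4*t + 2
(5) = a^2 + 8*a + 47/3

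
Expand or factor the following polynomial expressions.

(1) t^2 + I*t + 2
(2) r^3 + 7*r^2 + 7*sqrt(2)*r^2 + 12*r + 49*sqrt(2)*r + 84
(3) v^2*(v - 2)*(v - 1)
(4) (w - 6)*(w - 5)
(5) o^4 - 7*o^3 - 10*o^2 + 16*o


(1) = (t - I)*(t + 2*I)
(2) = (r + 7)*(r + sqrt(2))*(r + 6*sqrt(2))
(3) = v^4 - 3*v^3 + 2*v^2
(4) = w^2 - 11*w + 30
(5) = o*(o - 8)*(o - 1)*(o + 2)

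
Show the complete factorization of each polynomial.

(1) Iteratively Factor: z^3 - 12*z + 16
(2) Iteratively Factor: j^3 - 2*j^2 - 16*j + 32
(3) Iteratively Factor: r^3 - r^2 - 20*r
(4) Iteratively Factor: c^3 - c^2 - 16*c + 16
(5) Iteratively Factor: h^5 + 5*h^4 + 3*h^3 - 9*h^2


(1) = (z - 2)*(z^2 + 2*z - 8) = (z - 2)*(z + 4)*(z - 2)
(2) = (j - 2)*(j^2 - 16) = (j - 4)*(j - 2)*(j + 4)
(3) = (r)*(r^2 - r - 20) = r*(r - 5)*(r + 4)
(4) = (c + 4)*(c^2 - 5*c + 4) = (c - 4)*(c + 4)*(c - 1)
(5) = (h)*(h^4 + 5*h^3 + 3*h^2 - 9*h) = h*(h - 1)*(h^3 + 6*h^2 + 9*h) = h^2*(h - 1)*(h^2 + 6*h + 9) = h^2*(h - 1)*(h + 3)*(h + 3)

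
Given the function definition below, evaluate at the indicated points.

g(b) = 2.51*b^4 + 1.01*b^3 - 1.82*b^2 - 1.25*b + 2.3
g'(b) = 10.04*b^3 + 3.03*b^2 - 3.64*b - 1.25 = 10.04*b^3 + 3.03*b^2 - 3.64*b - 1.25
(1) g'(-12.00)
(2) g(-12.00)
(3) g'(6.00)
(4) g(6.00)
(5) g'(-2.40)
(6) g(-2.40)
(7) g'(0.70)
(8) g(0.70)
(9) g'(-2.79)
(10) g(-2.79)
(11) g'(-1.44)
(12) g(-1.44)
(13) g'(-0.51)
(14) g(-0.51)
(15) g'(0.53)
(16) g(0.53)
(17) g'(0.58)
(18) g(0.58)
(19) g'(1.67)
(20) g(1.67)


(1) = -16870.37
(2) = 50057.30
(3) = 2254.63
(4) = 3400.40
(5) = -113.85
(6) = 64.13
(7) = 1.13
(8) = 1.48
(9) = -185.55
(10) = 121.77
(11) = -19.70
(12) = 8.10
(13) = 0.06
(14) = 2.50
(15) = -0.83
(16) = 1.47
(17) = -0.38
(18) = 1.44
(19) = 47.88
(20) = 19.36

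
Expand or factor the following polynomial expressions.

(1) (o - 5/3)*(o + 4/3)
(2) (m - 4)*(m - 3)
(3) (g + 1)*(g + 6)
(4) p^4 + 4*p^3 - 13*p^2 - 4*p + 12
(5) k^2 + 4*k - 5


(1) = o^2 - o/3 - 20/9
(2) = m^2 - 7*m + 12
(3) = g^2 + 7*g + 6
(4) = (p - 2)*(p - 1)*(p + 1)*(p + 6)
(5) = (k - 1)*(k + 5)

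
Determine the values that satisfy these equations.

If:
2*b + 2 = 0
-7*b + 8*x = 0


Then:
b = -1
x = -7/8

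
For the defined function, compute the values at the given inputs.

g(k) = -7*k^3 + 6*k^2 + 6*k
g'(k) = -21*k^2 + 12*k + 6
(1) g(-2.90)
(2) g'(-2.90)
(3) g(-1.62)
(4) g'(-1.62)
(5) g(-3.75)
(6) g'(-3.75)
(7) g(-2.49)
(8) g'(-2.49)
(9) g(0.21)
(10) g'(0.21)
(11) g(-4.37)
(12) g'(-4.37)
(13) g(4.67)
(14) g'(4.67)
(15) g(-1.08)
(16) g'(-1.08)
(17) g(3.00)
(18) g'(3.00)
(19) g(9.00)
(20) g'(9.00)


(1) = 203.78
(2) = -205.41
(3) = 35.79
(4) = -68.55
(5) = 431.02
(6) = -334.31
(7) = 130.33
(8) = -154.08
(9) = 1.46
(10) = 7.59
(11) = 672.54
(12) = -447.47
(13) = -554.06
(14) = -395.95
(15) = 9.34
(16) = -31.45
(17) = -117.00
(18) = -147.00
(19) = -4563.00
(20) = -1587.00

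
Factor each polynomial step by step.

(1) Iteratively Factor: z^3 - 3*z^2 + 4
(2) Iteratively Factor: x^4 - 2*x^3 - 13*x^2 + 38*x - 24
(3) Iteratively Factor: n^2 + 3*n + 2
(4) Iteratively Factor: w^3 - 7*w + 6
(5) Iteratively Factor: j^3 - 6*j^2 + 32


(1) = (z - 2)*(z^2 - z - 2) = (z - 2)^2*(z + 1)
(2) = (x + 4)*(x^3 - 6*x^2 + 11*x - 6) = (x - 2)*(x + 4)*(x^2 - 4*x + 3) = (x - 2)*(x - 1)*(x + 4)*(x - 3)
(3) = (n + 2)*(n + 1)
(4) = (w - 2)*(w^2 + 2*w - 3) = (w - 2)*(w - 1)*(w + 3)
(5) = (j - 4)*(j^2 - 2*j - 8) = (j - 4)^2*(j + 2)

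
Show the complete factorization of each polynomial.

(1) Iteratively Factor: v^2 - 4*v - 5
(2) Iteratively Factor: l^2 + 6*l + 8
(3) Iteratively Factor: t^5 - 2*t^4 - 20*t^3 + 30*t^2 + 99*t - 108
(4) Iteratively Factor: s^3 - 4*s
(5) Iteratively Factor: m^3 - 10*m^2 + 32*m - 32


(1) = (v - 5)*(v + 1)
(2) = (l + 4)*(l + 2)
(3) = (t + 3)*(t^4 - 5*t^3 - 5*t^2 + 45*t - 36) = (t - 1)*(t + 3)*(t^3 - 4*t^2 - 9*t + 36) = (t - 3)*(t - 1)*(t + 3)*(t^2 - t - 12) = (t - 4)*(t - 3)*(t - 1)*(t + 3)*(t + 3)
(4) = (s)*(s^2 - 4) = s*(s + 2)*(s - 2)
(5) = (m - 4)*(m^2 - 6*m + 8) = (m - 4)^2*(m - 2)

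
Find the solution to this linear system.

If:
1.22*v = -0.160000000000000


Then:
v = -0.13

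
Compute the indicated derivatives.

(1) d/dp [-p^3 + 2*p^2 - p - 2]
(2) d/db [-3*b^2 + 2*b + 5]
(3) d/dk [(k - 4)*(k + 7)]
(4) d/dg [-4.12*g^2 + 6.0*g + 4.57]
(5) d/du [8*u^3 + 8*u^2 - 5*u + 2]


(1) = -3*p^2 + 4*p - 1
(2) = 2 - 6*b
(3) = 2*k + 3
(4) = 6.0 - 8.24*g
(5) = 24*u^2 + 16*u - 5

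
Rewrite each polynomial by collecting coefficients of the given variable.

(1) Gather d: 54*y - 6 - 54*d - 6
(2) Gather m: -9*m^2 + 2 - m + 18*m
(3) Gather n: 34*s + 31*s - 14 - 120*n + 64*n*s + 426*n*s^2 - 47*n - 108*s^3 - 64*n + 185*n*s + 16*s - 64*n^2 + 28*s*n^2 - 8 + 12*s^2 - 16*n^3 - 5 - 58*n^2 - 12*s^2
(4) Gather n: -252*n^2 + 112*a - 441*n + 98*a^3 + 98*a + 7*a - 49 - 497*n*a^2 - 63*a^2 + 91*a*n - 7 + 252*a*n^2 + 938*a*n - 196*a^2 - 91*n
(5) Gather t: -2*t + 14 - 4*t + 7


(1) = -54*d + 54*y - 12
(2) = -9*m^2 + 17*m + 2
(3) = -16*n^3 + n^2*(28*s - 122) + n*(426*s^2 + 249*s - 231) - 108*s^3 + 81*s - 27
(4) = 98*a^3 - 259*a^2 + 217*a + n^2*(252*a - 252) + n*(-497*a^2 + 1029*a - 532) - 56
(5) = 21 - 6*t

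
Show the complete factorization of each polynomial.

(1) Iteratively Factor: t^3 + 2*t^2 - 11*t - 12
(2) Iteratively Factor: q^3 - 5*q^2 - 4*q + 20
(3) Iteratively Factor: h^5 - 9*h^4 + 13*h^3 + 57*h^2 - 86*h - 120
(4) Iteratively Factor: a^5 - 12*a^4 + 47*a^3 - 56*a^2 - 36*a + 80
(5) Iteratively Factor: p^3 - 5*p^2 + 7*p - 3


(1) = (t + 1)*(t^2 + t - 12) = (t + 1)*(t + 4)*(t - 3)
(2) = (q - 2)*(q^2 - 3*q - 10) = (q - 5)*(q - 2)*(q + 2)
(3) = (h - 3)*(h^4 - 6*h^3 - 5*h^2 + 42*h + 40) = (h - 3)*(h + 2)*(h^3 - 8*h^2 + 11*h + 20) = (h - 5)*(h - 3)*(h + 2)*(h^2 - 3*h - 4) = (h - 5)*(h - 4)*(h - 3)*(h + 2)*(h + 1)
(4) = (a - 4)*(a^4 - 8*a^3 + 15*a^2 + 4*a - 20) = (a - 5)*(a - 4)*(a^3 - 3*a^2 + 4) = (a - 5)*(a - 4)*(a - 2)*(a^2 - a - 2) = (a - 5)*(a - 4)*(a - 2)^2*(a + 1)
(5) = (p - 1)*(p^2 - 4*p + 3) = (p - 1)^2*(p - 3)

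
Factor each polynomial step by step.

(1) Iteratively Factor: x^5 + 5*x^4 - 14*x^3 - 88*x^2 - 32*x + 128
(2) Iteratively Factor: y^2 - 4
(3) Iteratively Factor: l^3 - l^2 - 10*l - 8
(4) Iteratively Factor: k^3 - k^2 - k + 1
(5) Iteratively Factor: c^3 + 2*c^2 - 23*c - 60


(1) = (x - 1)*(x^4 + 6*x^3 - 8*x^2 - 96*x - 128) = (x - 1)*(x + 4)*(x^3 + 2*x^2 - 16*x - 32) = (x - 4)*(x - 1)*(x + 4)*(x^2 + 6*x + 8) = (x - 4)*(x - 1)*(x + 2)*(x + 4)*(x + 4)
(2) = (y - 2)*(y + 2)
(3) = (l + 2)*(l^2 - 3*l - 4) = (l + 1)*(l + 2)*(l - 4)
(4) = (k - 1)*(k^2 - 1) = (k - 1)^2*(k + 1)
(5) = (c + 3)*(c^2 - c - 20) = (c - 5)*(c + 3)*(c + 4)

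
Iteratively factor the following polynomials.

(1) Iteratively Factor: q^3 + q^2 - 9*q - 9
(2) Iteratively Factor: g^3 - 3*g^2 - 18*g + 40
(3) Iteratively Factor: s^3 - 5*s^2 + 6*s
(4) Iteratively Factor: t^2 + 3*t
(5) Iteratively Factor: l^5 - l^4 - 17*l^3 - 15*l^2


(1) = (q + 3)*(q^2 - 2*q - 3) = (q + 1)*(q + 3)*(q - 3)
(2) = (g - 5)*(g^2 + 2*g - 8) = (g - 5)*(g + 4)*(g - 2)
(3) = (s)*(s^2 - 5*s + 6) = s*(s - 2)*(s - 3)
(4) = (t + 3)*(t)
(5) = (l)*(l^4 - l^3 - 17*l^2 - 15*l) = l*(l - 5)*(l^3 + 4*l^2 + 3*l) = l^2*(l - 5)*(l^2 + 4*l + 3) = l^2*(l - 5)*(l + 3)*(l + 1)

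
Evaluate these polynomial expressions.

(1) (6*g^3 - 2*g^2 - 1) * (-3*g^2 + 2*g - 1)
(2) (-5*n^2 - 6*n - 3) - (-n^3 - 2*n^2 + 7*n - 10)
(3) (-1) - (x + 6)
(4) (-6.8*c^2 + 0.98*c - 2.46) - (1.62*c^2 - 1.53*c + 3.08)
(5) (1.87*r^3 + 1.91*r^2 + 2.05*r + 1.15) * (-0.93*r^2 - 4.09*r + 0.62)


(1) = -18*g^5 + 18*g^4 - 10*g^3 + 5*g^2 - 2*g + 1
(2) = n^3 - 3*n^2 - 13*n + 7
(3) = -x - 7
(4) = -8.42*c^2 + 2.51*c - 5.54
(5) = -1.7391*r^5 - 9.4246*r^4 - 8.559*r^3 - 8.2698*r^2 - 3.4325*r + 0.713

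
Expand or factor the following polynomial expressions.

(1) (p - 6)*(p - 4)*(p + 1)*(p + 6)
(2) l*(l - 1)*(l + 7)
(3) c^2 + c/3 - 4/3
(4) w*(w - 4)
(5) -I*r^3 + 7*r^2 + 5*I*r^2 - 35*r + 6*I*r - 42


(1) = p^4 - 3*p^3 - 40*p^2 + 108*p + 144
(2) = l^3 + 6*l^2 - 7*l
(3) = (c - 1)*(c + 4/3)
(4) = w^2 - 4*w
(5) = (r - 6)*(r + 7*I)*(-I*r - I)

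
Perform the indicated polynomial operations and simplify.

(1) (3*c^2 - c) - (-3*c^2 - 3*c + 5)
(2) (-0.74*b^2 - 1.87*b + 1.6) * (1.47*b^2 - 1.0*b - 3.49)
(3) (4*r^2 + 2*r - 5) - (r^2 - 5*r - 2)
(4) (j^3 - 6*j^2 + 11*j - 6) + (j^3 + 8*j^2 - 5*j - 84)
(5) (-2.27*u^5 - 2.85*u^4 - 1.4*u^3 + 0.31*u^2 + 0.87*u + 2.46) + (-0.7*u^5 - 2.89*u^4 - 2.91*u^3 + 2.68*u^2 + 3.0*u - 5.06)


(1) = 6*c^2 + 2*c - 5
(2) = -1.0878*b^4 - 2.0089*b^3 + 6.8046*b^2 + 4.9263*b - 5.584
(3) = 3*r^2 + 7*r - 3
(4) = 2*j^3 + 2*j^2 + 6*j - 90
(5) = -2.97*u^5 - 5.74*u^4 - 4.31*u^3 + 2.99*u^2 + 3.87*u - 2.6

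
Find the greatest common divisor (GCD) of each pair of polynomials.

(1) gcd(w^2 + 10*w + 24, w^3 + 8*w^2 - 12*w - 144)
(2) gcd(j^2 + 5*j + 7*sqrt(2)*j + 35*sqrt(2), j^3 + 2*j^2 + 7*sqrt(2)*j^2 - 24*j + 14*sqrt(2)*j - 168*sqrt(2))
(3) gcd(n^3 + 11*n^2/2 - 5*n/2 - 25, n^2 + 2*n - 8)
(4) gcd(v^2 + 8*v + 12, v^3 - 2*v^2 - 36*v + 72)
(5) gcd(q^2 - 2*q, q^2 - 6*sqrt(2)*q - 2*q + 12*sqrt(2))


(1) = w + 6
(2) = j + 7*sqrt(2)
(3) = n - 2
(4) = gcd((v + 2)*(v + 6), (v - 6)*(v - 2)*(v + 6)) = v + 6
(5) = q - 2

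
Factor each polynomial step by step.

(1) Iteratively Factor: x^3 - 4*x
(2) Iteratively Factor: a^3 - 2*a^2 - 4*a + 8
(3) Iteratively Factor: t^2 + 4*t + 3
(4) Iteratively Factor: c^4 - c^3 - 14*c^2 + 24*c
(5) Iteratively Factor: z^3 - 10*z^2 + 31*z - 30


(1) = (x + 2)*(x^2 - 2*x) = (x - 2)*(x + 2)*(x)
(2) = (a - 2)*(a^2 - 4) = (a - 2)^2*(a + 2)
(3) = (t + 3)*(t + 1)
(4) = (c + 4)*(c^3 - 5*c^2 + 6*c) = (c - 2)*(c + 4)*(c^2 - 3*c) = (c - 3)*(c - 2)*(c + 4)*(c)
(5) = (z - 3)*(z^2 - 7*z + 10) = (z - 3)*(z - 2)*(z - 5)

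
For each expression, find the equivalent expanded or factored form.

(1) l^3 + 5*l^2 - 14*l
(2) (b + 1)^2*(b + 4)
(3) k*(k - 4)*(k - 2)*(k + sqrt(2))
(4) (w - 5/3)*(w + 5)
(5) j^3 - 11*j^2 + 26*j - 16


(1) = l*(l - 2)*(l + 7)
(2) = b^3 + 6*b^2 + 9*b + 4
(3) = k^4 - 6*k^3 + sqrt(2)*k^3 - 6*sqrt(2)*k^2 + 8*k^2 + 8*sqrt(2)*k
(4) = w^2 + 10*w/3 - 25/3
(5) = (j - 8)*(j - 2)*(j - 1)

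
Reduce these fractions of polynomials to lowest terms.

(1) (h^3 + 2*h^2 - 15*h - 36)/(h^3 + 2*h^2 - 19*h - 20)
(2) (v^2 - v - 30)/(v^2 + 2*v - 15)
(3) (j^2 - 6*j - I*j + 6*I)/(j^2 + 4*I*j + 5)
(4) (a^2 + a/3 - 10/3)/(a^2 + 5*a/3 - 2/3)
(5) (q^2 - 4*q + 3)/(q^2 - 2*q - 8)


(1) = (h^2 + 6*h + 9)/(h^2 + 6*h + 5)
(2) = (v - 6)/(v - 3)
(3) = (j - 6)/(j + 5*I)
(4) = (3*a - 5)/(3*a - 1)
(5) = (q^2 - 4*q + 3)/(q^2 - 2*q - 8)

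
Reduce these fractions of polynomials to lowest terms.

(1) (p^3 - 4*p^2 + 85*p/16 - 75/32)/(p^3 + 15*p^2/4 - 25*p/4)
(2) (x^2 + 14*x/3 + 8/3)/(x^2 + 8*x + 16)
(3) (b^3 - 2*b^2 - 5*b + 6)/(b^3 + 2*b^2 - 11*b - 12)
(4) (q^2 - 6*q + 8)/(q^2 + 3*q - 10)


(1) = (8*p^2 - 22*p + 15)/(8*p^2 + 40*p)
(2) = (3*x + 2)/(3*x + 12)
(3) = (b^2 + b - 2)/(b^2 + 5*b + 4)
(4) = (q - 4)/(q + 5)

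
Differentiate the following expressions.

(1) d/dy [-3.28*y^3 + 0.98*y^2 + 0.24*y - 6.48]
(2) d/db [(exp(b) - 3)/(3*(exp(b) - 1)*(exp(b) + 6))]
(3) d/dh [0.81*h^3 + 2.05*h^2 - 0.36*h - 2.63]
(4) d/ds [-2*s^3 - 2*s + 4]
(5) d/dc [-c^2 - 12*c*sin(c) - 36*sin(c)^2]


(1) = -9.84*y^2 + 1.96*y + 0.24
(2) = (-exp(2*b) + 6*exp(b) + 9)*exp(b)/(3*(exp(4*b) + 10*exp(3*b) + 13*exp(2*b) - 60*exp(b) + 36))
(3) = 2.43*h^2 + 4.1*h - 0.36
(4) = -6*s^2 - 2
(5) = -12*c*cos(c) - 2*c - 12*sin(c) - 36*sin(2*c)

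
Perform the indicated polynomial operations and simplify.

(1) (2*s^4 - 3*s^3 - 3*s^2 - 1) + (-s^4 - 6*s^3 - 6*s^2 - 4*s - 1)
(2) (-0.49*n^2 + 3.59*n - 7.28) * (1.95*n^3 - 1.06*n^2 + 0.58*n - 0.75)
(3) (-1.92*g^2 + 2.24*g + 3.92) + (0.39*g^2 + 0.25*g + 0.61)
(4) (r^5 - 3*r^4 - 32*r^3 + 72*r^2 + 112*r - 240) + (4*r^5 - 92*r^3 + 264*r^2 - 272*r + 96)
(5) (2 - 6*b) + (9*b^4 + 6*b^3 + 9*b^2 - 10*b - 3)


(1) = s^4 - 9*s^3 - 9*s^2 - 4*s - 2
(2) = -0.9555*n^5 + 7.5199*n^4 - 18.2856*n^3 + 10.1665*n^2 - 6.9149*n + 5.46
(3) = -1.53*g^2 + 2.49*g + 4.53
(4) = 5*r^5 - 3*r^4 - 124*r^3 + 336*r^2 - 160*r - 144
(5) = 9*b^4 + 6*b^3 + 9*b^2 - 16*b - 1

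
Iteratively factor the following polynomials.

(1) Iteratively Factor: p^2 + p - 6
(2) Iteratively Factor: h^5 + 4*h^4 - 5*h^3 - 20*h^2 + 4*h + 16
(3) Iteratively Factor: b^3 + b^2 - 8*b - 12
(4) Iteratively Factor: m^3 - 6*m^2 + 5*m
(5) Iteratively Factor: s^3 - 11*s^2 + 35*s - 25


(1) = (p + 3)*(p - 2)
(2) = (h - 1)*(h^4 + 5*h^3 - 20*h - 16) = (h - 1)*(h + 1)*(h^3 + 4*h^2 - 4*h - 16) = (h - 1)*(h + 1)*(h + 4)*(h^2 - 4) = (h - 1)*(h + 1)*(h + 2)*(h + 4)*(h - 2)
(3) = (b + 2)*(b^2 - b - 6) = (b + 2)^2*(b - 3)
(4) = (m - 1)*(m^2 - 5*m) = (m - 5)*(m - 1)*(m)
(5) = (s - 5)*(s^2 - 6*s + 5) = (s - 5)^2*(s - 1)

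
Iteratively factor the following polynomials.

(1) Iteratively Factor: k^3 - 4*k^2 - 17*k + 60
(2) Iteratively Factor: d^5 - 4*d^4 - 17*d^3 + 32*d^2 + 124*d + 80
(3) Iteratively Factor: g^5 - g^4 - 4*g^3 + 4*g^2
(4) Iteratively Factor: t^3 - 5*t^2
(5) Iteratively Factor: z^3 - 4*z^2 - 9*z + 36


(1) = (k + 4)*(k^2 - 8*k + 15) = (k - 5)*(k + 4)*(k - 3)
(2) = (d - 4)*(d^4 - 17*d^2 - 36*d - 20) = (d - 4)*(d + 1)*(d^3 - d^2 - 16*d - 20) = (d - 4)*(d + 1)*(d + 2)*(d^2 - 3*d - 10) = (d - 4)*(d + 1)*(d + 2)^2*(d - 5)
(3) = (g)*(g^4 - g^3 - 4*g^2 + 4*g) = g^2*(g^3 - g^2 - 4*g + 4) = g^2*(g - 2)*(g^2 + g - 2) = g^2*(g - 2)*(g + 2)*(g - 1)
(4) = (t - 5)*(t^2) = t*(t - 5)*(t)
(5) = (z - 4)*(z^2 - 9) = (z - 4)*(z - 3)*(z + 3)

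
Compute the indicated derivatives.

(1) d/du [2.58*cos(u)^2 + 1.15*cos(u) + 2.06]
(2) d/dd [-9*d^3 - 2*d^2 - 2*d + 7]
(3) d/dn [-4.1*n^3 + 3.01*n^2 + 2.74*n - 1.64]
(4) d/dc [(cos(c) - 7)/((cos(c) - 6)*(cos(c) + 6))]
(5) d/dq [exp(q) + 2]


(1) = -(5.16*cos(u) + 1.15)*sin(u)
(2) = -27*d^2 - 4*d - 2
(3) = -12.3*n^2 + 6.02*n + 2.74
(4) = (cos(c)^2 - 14*cos(c) + 36)*sin(c)/((cos(c) - 6)^2*(cos(c) + 6)^2)
(5) = exp(q)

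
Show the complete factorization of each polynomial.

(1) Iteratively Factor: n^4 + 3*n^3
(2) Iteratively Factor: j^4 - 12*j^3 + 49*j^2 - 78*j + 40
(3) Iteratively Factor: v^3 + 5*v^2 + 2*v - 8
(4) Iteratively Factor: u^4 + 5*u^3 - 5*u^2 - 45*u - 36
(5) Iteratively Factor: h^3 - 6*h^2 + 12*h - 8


(1) = (n)*(n^3 + 3*n^2) = n^2*(n^2 + 3*n) = n^3*(n + 3)
(2) = (j - 4)*(j^3 - 8*j^2 + 17*j - 10) = (j - 4)*(j - 2)*(j^2 - 6*j + 5) = (j - 5)*(j - 4)*(j - 2)*(j - 1)
(3) = (v + 2)*(v^2 + 3*v - 4) = (v - 1)*(v + 2)*(v + 4)
(4) = (u - 3)*(u^3 + 8*u^2 + 19*u + 12) = (u - 3)*(u + 3)*(u^2 + 5*u + 4) = (u - 3)*(u + 1)*(u + 3)*(u + 4)
(5) = (h - 2)*(h^2 - 4*h + 4) = (h - 2)^2*(h - 2)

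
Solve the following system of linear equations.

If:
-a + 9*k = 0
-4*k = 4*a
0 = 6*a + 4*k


Then:
a = 0
k = 0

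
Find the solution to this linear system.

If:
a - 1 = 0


Then:
a = 1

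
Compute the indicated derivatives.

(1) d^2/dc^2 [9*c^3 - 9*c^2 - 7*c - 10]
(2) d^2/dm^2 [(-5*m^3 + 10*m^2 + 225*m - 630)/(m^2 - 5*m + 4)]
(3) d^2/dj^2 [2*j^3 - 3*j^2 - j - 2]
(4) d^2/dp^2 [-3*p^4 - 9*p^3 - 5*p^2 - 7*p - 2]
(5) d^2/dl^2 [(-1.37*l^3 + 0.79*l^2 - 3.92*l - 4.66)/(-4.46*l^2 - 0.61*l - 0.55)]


(1) = 54*c - 18
(2) = 20*(17*m^3 - 171*m^2 + 651*m - 857)/(m^6 - 15*m^5 + 87*m^4 - 245*m^3 + 348*m^2 - 240*m + 64)
(3) = 12*j - 6
(4) = -36*p^2 - 54*p - 10
(5) = (154.547026*l^3 + 570.554166*l^2 + 20.859966*l - 22.502258)/(88.716536*l^6 + 36.401628*l^5 + 37.799838*l^4 + 9.204961*l^3 + 4.661415*l^2 + 0.553575*l + 0.166375)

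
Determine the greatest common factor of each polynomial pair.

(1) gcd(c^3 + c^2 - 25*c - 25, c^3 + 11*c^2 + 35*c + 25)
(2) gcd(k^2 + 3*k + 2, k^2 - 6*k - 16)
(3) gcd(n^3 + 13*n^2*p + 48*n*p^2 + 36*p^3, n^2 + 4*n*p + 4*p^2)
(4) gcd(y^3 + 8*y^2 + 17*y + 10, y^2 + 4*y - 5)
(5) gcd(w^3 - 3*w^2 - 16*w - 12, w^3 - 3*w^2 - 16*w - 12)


(1) = gcd((c - 5)*(c + 1)*(c + 5), (c + 1)*(c + 5)^2) = c^2 + 6*c + 5
(2) = k + 2
(3) = gcd((n + p)*(n + 6*p)^2, (n + 2*p)^2) = 1
(4) = gcd((y + 1)*(y + 2)*(y + 5), (y - 1)*(y + 5)) = y + 5
(5) = gcd((w - 6)*(w + 1)*(w + 2), (w - 6)*(w + 1)*(w + 2)) = w^3 - 3*w^2 - 16*w - 12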